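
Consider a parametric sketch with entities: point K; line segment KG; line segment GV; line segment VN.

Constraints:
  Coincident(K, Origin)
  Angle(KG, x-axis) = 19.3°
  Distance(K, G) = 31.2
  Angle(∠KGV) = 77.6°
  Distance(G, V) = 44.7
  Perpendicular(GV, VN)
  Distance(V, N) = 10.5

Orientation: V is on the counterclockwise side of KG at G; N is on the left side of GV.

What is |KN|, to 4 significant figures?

42.93

K is at the origin; KG runs at 19.3° with length 31.2, so G = 31.2·(cos 19.3°, sin 19.3°) = (29.45, 10.31). ∠KGV = 77.6°, so GV runs at 19.3° + (180° − 77.6°) = 121.7° from the x-axis; with |GV| = 44.7, V = G + 44.7·(cos 121.7°, sin 121.7°) = (5.958, 48.34). GV ⟂ VN; with |VN| = 10.5 on the left of GV, N = V + 10.5·(-0.8508, -0.5255) = (-2.976, 42.83). Then |KN| = |N − K| = 42.93.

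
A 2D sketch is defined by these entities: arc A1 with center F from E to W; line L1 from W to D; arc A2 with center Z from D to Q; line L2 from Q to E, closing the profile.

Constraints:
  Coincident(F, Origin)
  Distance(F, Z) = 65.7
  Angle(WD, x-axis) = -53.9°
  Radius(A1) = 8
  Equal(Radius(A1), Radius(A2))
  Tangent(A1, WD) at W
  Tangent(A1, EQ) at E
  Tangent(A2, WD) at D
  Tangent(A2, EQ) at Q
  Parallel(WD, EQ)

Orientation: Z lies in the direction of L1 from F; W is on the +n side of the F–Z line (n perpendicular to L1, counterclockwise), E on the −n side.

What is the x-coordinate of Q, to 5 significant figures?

32.246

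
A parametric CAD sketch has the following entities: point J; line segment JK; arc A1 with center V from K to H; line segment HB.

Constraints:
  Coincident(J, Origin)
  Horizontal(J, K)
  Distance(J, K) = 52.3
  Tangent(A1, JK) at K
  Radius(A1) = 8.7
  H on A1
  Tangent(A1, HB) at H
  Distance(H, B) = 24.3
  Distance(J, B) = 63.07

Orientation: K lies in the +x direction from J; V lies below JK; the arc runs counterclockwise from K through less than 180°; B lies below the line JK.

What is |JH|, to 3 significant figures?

45.7

J is at the origin; JK is horizontal with |JK| = 52.3 and K on the +x side, so K = (52.3, 0.00). Since A1 is tangent to JK there, VK ⟂ JK, so V = K + (0, -8.7) = (52.3, -8.70). Since VH ⟂ HB (tangency), |VB| = √(8.7² + 24.3²) = 25.8 regardless of where H sits on A1. So B lies on both circle(J, 63.07) and circle(V, 25.8); the below-JK intersection is B = (52.8, -34.5). H is the foot of the tangent from B: H = (44.2, -11.8).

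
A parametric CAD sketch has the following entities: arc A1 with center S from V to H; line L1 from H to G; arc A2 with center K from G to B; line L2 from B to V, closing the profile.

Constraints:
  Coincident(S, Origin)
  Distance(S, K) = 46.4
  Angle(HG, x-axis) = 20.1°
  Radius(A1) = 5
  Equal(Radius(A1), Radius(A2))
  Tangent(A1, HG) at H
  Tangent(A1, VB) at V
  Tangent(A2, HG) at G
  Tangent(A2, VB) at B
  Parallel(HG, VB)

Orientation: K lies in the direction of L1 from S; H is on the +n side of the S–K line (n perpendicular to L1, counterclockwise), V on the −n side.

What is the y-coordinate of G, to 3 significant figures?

20.6

The slot axis is L1's direction at 20.1°, so u = (cos 20.1°, sin 20.1°) = (0.939, 0.344) and n = (−sin 20.1°, cos 20.1°) = (-0.344, 0.939). S is at the origin and K lies 46.4 along u from S, so K = 46.4·u = (43.6, 15.9). Tangency of A1 to both parallel lines with radius 5.0 puts H and V at S ± 5.0·n: H = (-1.72, 4.70), V = (1.72, -4.70). Equal radii place G and B the same way about K: G = K + 5.0·n = (41.9, 20.6), B = K − 5.0·n = (45.3, 11.3). So G.y = 20.6.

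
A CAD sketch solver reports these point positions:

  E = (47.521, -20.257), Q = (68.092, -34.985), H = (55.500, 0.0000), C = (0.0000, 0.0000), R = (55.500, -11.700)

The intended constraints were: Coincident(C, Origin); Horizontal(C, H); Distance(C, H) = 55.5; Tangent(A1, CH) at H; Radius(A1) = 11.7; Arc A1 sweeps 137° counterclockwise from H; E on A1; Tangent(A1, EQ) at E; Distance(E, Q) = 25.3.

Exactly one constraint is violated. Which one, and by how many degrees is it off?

Tangent(A1, EQ) at E — off by 7.40°.

C = (0.00, 0.00) ✓; C.y = 0.00, H.y = 0.00 ✓; |CH| = 55.50 ✓; ∠(RH, HC) = 90.00° ✓; |RH| = 11.70 ✓; bearing(R→E) − bearing(R→H) = 137.0° ✓; |RE| = 11.70 ✓; ∠(RE, EQ) = 82.60° ✗; |EQ| = 25.30 ✓.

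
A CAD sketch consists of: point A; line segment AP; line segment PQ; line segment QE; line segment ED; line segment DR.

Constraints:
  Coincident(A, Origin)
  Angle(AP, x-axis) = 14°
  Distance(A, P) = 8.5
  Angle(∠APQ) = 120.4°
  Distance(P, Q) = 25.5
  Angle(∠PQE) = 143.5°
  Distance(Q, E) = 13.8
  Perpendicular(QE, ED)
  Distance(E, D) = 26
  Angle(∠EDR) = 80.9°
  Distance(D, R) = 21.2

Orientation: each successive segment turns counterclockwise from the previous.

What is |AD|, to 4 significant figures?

33.48

∠PQE = 143.5° gives QE at 110.1° from the x-axis; with |QE| = 13.8, E = (10.70, 39.48). QE ⟂ ED, so ED runs at -159.9°; with |ED| = 26.0, D = (-13.71, 30.54). Then |AD| = |D − A| = 33.48.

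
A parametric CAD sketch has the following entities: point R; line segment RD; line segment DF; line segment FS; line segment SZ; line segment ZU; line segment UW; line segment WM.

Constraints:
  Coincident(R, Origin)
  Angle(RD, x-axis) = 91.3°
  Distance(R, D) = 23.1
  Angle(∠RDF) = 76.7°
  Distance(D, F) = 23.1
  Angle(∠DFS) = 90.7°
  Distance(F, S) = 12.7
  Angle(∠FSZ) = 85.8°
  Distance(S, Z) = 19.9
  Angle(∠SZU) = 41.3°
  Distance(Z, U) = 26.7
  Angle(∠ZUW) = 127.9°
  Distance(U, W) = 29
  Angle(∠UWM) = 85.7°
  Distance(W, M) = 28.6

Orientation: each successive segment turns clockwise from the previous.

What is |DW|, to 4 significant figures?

52.64

∠SZU = 41.3° gives ZU at 25.80° from the x-axis; with |ZU| = 26.7, U = (24.44, 22.78). ∠ZUW = 127.9° gives UW at -26.30° from the x-axis; with |UW| = 29.0, W = (50.44, 9.927). Then |DW| = |W − D| = 52.64.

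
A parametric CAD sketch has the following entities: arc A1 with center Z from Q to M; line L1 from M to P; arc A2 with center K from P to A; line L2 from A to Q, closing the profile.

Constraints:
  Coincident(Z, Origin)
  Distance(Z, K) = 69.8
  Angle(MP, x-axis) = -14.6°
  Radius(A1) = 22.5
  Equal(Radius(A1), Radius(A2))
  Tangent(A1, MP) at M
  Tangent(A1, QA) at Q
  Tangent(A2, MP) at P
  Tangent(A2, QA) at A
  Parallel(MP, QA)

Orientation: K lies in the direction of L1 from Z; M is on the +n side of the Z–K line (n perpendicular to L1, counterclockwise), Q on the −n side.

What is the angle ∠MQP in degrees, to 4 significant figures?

57.19°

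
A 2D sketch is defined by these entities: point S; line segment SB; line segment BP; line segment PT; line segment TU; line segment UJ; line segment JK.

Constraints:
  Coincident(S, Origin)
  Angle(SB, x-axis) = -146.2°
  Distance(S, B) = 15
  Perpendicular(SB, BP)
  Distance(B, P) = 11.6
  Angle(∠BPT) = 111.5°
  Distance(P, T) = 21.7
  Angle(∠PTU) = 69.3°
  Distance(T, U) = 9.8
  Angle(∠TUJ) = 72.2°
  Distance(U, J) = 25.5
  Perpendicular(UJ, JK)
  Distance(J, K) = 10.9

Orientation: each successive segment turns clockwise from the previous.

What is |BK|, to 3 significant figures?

27.6

S is at the origin; SB runs at -146.2° with length 15.0, so B = (-12.5, -8.34). SB ⟂ BP, so BP runs at 124°; with |BP| = 11.6, P = (-18.9, 1.29). ∠BPT = 111.5° gives PT at 55.3° from the x-axis; with |PT| = 21.7, T = (-6.56, 19.1). ∠PTU = 69.3° gives TU at -55.4° from the x-axis; with |TU| = 9.8, U = (-1.00, 11.1). ∠TUJ = 72.2° gives UJ at -163° from the x-axis; with |UJ| = 25.5, J = (-25.4, 3.70). UJ is perpendicular to JK, so JK runs at 107°; with |JK| = 10.9, K = (-28.6, 14.1). Then |BK| = |K − B| = 27.6.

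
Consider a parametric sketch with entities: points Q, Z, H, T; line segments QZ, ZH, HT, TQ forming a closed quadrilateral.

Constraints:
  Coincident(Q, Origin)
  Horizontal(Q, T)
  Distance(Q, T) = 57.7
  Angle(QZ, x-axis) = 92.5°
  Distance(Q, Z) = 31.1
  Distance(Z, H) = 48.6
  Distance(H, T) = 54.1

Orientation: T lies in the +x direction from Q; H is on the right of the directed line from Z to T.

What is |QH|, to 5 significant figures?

18.060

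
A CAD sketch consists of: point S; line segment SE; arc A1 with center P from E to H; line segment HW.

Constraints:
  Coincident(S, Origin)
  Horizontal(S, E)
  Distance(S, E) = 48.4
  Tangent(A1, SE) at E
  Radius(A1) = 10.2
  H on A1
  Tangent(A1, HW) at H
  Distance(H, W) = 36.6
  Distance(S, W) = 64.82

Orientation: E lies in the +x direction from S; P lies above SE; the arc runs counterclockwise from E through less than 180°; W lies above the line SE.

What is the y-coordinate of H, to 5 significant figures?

14.140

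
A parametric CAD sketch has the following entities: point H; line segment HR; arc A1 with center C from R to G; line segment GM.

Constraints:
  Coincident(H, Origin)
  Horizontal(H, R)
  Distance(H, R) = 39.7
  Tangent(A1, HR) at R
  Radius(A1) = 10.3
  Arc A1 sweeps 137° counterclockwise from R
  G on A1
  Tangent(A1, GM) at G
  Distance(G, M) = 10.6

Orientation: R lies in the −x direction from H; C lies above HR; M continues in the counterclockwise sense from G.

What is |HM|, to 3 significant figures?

47.6

H is at the origin; HR is horizontal with |HR| = 39.7 and R on the −x side, so R = (-39.7, 0.00). Tangency of A1 to HR means the radius CR is perpendicular to HR, so C = R + (0, 10.3) = (-39.7, 10.3). On A1, R sits at bearing -90° from C; a 137° counterclockwise sweep puts G at bearing 47°, so G = C + 10.3·(cos 47°, sin 47°) = (-32.7, 17.8). The tangent condition forces CG to be normal to GM, so GM runs along (−sin 47°, cos 47°); with |GM| = 10.6, M = (-40.4, 25.1). Then |HM| = |M − H| = 47.6.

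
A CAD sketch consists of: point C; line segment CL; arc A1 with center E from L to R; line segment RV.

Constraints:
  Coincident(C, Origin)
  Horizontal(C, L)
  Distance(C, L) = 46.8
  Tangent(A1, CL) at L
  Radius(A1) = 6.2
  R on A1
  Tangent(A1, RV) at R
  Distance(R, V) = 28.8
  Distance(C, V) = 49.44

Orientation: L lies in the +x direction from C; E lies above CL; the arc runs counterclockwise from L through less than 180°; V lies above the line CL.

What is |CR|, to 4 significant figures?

52.86

Checks: |EL| = 6.200 ✓; |ER| = 6.200 ✓; ∠(ER, RV) = 90.00° ✓; |RV| = 28.80 ✓; |CV| = 49.44 ✓.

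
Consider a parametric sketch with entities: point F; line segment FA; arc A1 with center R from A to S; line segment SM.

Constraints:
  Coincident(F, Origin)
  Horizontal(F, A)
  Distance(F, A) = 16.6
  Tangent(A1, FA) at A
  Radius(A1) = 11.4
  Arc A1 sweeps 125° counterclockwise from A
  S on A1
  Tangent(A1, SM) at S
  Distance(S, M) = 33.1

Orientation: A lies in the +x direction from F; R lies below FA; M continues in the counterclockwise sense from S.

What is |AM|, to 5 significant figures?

46.074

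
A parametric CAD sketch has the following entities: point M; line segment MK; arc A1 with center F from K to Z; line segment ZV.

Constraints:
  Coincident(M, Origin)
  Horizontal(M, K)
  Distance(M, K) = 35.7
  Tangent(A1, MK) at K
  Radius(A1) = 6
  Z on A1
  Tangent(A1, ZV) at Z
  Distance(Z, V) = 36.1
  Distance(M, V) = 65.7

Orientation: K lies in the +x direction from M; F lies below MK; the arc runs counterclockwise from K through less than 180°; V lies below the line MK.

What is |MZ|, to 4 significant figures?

32.53

M is at the origin; M and K share the same y with |MK| = 35.7 and K on the +x side, so K = (35.70, 0.000). The tangent condition forces FK to be normal to MK, so F = K + (0, -6) = (35.70, -6.000). Since FZ ⟂ ZV (tangency), |FV| = √(6.0² + 36.1²) = 36.60 regardless of where Z sits on A1. So V lies on both circle(M, 65.7) and circle(F, 36.60); the below-MK intersection is V = (53.69, -37.87). Z is the foot of the tangent from V: Z = (31.03, -9.766).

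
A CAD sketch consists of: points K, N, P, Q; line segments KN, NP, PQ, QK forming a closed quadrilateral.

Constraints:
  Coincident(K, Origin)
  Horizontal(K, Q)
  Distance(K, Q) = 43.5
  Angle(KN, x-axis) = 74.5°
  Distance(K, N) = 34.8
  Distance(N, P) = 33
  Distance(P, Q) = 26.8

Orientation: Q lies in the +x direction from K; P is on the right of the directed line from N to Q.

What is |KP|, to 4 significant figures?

16.79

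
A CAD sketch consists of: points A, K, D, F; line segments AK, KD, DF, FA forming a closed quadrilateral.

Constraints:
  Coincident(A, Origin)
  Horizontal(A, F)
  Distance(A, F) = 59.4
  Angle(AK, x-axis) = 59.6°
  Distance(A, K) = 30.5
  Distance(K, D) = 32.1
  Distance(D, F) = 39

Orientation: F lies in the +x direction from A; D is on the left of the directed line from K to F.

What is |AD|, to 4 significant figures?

58.65

Checks: |AF| = 59.40 ✓; |AK| = 30.50 ✓; |KD| = 32.10 ✓; |DF| = 39.00 ✓.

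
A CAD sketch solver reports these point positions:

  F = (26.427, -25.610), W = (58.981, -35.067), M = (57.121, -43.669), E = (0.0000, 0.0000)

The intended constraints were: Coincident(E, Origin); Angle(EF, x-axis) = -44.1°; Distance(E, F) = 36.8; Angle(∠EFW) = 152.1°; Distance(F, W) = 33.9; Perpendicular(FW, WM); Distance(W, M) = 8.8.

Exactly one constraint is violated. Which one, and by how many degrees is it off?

Perpendicular(FW, WM) — off by 4.00°.

E = (0.00, 0.00) ✓; EF at -44.10° ✓; |EF| = 36.80 ✓; ∠EFW = 152.1° ✓; |FW| = 33.90 ✓; ∠(FW, WM) = 86.00° ✗; |WM| = 8.801 ✓.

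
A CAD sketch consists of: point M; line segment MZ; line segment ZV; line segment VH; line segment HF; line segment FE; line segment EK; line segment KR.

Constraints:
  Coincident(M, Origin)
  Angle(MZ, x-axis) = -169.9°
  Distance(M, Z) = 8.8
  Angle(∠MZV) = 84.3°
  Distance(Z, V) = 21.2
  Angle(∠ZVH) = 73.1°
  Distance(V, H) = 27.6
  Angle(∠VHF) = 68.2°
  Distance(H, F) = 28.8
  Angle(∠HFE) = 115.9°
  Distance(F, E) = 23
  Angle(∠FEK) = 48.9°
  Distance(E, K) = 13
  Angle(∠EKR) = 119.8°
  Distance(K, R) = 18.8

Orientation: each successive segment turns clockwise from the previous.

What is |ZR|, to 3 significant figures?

14.3

M is at the origin; MZ runs at -169.9° with length 8.8, so Z = (-8.66, -1.54). ∠MZV = 84.3° gives ZV at 94.4° from the x-axis; with |ZV| = 21.2, V = (-10.3, 19.6). ∠ZVH = 73.1° gives VH at -12.5° from the x-axis; with |VH| = 27.6, H = (16.7, 13.6). ∠VHF = 68.2° gives HF at -124° from the x-axis; with |HF| = 28.8, F = (0.426, -10.2). ∠HFE = 115.9° gives FE at 172° from the x-axis; with |FE| = 23.0, E = (-22.3, -6.81). ∠FEK = 48.9° gives EK at 40.5° from the x-axis; with |EK| = 13.0, K = (-12.4, 1.63). ∠EKR = 119.8° gives KR at -19.7° from the x-axis; with |KR| = 18.8, R = (5.26, -4.71). Then |ZR| = |R − Z| = 14.3.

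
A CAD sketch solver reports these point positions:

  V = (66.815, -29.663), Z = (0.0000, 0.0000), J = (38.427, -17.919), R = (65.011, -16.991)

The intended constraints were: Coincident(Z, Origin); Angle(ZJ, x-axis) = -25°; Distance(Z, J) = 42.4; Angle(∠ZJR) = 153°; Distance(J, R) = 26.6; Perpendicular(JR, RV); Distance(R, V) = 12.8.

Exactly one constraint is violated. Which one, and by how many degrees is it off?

Perpendicular(JR, RV) — off by 6.10°.

Z = (0.00, 0.00) ✓; ZJ at -25.00° ✓; |ZJ| = 42.40 ✓; ∠ZJR = 153.0° ✓; |JR| = 26.60 ✓; ∠(JR, RV) = 83.90° ✗; |RV| = 12.80 ✓.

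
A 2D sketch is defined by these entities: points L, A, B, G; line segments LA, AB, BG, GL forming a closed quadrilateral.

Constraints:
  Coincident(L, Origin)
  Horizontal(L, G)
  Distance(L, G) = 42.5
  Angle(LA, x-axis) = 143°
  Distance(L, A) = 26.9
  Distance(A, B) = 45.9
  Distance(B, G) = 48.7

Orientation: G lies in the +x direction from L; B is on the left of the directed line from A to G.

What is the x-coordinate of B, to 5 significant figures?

16.867

L is at the origin; L and G share the same y with |LG| = 42.5 and G in +x, so G = (42.5, 0). LA runs at 143.0° with |LA| = 26.9, so A = (-21.483, 16.189). B is determined by |AB| = 45.9 and |BG| = 48.7 together: it lies at the intersection of circle(A, 45.9) and circle(G, 48.7). With |AG| = 66.000, the foot of the radical line on AG is 30.993 from A and the perpendicular offset is √(45.9² − 30.993²) = 33.856. Taking the left-of-AG solution: B = (16.867, 41.408).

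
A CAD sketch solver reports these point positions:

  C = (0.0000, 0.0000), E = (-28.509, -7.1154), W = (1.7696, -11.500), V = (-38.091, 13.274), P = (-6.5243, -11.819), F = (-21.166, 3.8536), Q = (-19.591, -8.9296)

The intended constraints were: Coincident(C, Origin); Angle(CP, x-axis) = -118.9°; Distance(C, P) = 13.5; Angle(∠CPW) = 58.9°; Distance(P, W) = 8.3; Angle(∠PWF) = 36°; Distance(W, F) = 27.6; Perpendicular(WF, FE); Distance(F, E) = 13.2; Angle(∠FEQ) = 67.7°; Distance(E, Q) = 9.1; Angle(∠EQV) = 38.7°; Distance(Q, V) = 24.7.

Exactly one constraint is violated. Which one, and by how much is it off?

Distance(Q, V) = 24.7 — off by 4.20.

C = (0.00, 0.00) ✓; CP at -118.9° ✓; |CP| = 13.50 ✓; ∠CPW = 58.90° ✓; |PW| = 8.300 ✓; ∠PWF = 36.00° ✓; |WF| = 27.60 ✓; ∠(WF, FE) = 90.00° ✓; |FE| = 13.20 ✓; ∠FEQ = 67.70° ✓; |EQ| = 9.101 ✓; ∠EQV = 38.70° ✓; |QV| = 28.90 ✗.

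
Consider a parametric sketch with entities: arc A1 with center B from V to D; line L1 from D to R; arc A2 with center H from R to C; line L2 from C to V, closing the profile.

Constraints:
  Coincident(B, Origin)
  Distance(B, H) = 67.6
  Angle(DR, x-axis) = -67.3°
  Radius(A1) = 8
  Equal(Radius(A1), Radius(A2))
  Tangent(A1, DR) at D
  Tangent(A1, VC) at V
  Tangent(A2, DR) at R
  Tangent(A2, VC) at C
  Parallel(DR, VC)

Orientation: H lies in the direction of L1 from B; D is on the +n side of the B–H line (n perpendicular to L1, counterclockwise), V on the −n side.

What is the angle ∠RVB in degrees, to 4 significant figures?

76.68°

The slot axis is L1's direction at -67.3°, so u = (cos -67.3°, sin -67.3°) = (0.3859, -0.9225) and n = (−sin -67.3°, cos -67.3°) = (0.9225, 0.3859). B is at the origin and H lies 67.6 along u from B, so H = 67.6·u = (26.09, -62.36). Tangency of A1 to both parallel lines with radius 8.0 puts D and V at B ± 8.0·n: D = (7.380, 3.087), V = (-7.380, -3.087). Equal radii place R and C the same way about H: R = H + 8.0·n = (33.47, -59.28), C = H − 8.0·n = (18.71, -65.45). Then cos ∠RVB = VR·VB / (|VR||VB|), giving 76.68°.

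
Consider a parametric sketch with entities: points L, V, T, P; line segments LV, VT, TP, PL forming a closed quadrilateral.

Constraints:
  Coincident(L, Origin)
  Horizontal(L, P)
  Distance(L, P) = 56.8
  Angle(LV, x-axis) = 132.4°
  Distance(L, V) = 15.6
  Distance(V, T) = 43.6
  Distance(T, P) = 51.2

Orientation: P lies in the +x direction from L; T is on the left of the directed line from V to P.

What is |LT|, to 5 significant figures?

45.380

Checks: |VT| = 43.60 ✓; |TP| = 51.20 ✓.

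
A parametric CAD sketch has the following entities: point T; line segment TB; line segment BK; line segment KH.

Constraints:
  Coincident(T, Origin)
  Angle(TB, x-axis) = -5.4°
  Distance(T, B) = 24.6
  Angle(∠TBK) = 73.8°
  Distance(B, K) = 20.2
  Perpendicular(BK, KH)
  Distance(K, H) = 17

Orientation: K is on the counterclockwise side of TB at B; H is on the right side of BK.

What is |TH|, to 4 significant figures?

42.76

∠TBK = 73.8°, so BK runs at -5.4° + (180° − 73.8°) = 100.8° from the x-axis; with |BK| = 20.2, K = B + 20.2·(cos 100.8°, sin 100.8°) = (20.71, 17.53). The perpendicularity gives KH at right angles to BK; with |KH| = 17.0 on the right of BK, H = K + 17.0·(0.9823, 0.1874) = (37.40, 20.71). Then |TH| = |H − T| = 42.76.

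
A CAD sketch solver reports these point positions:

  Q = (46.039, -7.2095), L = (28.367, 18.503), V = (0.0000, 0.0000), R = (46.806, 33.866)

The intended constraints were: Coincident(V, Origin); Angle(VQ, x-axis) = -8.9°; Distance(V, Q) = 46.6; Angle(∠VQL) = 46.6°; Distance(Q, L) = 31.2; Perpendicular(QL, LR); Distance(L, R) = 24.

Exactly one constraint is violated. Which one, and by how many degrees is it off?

Perpendicular(QL, LR) — off by 5.30°.

V = (0.00, 0.00) ✓; VQ at -8.900° ✓; |VQ| = 46.60 ✓; ∠VQL = 46.60° ✓; |QL| = 31.20 ✓; ∠(QL, LR) = 84.70° ✗; |LR| = 24.00 ✓.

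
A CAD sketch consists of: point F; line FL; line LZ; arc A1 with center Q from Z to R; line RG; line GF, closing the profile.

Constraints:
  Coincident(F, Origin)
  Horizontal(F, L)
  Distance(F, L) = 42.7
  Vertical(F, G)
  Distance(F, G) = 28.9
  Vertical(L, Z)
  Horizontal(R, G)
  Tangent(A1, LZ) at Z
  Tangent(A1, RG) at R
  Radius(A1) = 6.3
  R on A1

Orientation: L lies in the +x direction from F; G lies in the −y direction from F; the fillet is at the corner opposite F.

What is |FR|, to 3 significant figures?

46.5

F is at the origin; FL is horizontal with |FL| = 42.7 and L on the +x side, so L = (42.7, 0.00). FG is vertical with |FG| = 28.9 and G on the −y side, so G = (0.00, -28.9). The virtual corner opposite F is at (42.7, -28.9). The tangent condition forces QZ to be normal to LZ and tangency of A1 to RG means the radius QR is perpendicular to RG, with radius 6.3, so the center Q sits 6.3 in from both sides at Q = (36.4, -22.6). That places the tangent points at Z = (42.7, -22.6) on LZ and R = (36.4, -28.9) on RG. Then |FR| = |R − F| = 46.5.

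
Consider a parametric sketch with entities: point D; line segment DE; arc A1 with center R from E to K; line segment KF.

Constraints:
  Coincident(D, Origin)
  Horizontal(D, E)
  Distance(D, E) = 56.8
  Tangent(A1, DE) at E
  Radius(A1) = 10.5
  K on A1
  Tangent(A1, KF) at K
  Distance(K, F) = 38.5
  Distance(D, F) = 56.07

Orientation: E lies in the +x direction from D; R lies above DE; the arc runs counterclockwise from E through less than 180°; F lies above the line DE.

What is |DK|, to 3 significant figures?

66.3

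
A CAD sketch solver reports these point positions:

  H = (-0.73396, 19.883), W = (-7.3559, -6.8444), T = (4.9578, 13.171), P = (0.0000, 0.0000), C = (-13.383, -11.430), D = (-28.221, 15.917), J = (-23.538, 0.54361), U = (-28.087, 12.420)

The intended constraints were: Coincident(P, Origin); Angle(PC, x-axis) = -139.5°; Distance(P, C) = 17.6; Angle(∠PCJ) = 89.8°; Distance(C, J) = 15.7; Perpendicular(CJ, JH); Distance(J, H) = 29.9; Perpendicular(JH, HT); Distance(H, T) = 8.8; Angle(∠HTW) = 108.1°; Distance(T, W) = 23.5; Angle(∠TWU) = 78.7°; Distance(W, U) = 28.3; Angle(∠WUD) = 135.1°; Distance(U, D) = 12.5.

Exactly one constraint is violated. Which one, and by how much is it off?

Distance(U, D) = 12.5 — off by 9.00.

P = (0.00, 0.00) ✓; PC at -139.5° ✓; |PC| = 17.60 ✓; ∠PCJ = 89.80° ✓; |CJ| = 15.70 ✓; ∠(CJ, JH) = 90.00° ✓; |JH| = 29.90 ✓; ∠(JH, HT) = 90.00° ✓; |HT| = 8.800 ✓; ∠HTW = 108.1° ✓; |TW| = 23.50 ✓; ∠TWU = 78.70° ✓; |WU| = 28.30 ✓; ∠WUD = 135.1° ✓; |UD| = 3.500 ✗.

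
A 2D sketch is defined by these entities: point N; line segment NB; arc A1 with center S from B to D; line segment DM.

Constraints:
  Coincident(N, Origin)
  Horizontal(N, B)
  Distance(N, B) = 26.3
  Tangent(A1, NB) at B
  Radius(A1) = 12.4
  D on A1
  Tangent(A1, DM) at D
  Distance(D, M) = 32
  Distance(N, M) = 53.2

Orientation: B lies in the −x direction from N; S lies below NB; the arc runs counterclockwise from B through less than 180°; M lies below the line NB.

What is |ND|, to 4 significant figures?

41.47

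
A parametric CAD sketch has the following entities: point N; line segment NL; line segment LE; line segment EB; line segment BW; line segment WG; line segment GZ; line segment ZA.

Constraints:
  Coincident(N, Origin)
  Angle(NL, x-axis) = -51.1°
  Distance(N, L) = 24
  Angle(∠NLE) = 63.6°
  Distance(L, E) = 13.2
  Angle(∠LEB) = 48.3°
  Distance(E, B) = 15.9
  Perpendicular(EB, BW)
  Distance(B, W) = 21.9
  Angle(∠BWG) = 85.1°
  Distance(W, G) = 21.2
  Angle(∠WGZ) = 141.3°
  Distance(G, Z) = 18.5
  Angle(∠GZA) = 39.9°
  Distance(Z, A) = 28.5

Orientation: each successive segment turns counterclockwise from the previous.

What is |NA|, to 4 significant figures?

22.99

N is at the origin; NL runs at -51.1° with length 24.0, so L = (15.07, -18.68). ∠NLE = 63.6° gives LE at 65.30° from the x-axis; with |LE| = 13.2, E = (20.59, -6.686). ∠LEB = 48.3° gives EB at -163.0° from the x-axis; with |EB| = 15.9, B = (5.382, -11.33). The perpendicularity gives BW at right angles to EB, so BW runs at -73.00°; with |BW| = 21.9, W = (11.78, -32.28). ∠BWG = 85.1° gives WG at 21.90° from the x-axis; with |WG| = 21.2, G = (31.45, -24.37). ∠WGZ = 141.3° gives GZ at 60.60° from the x-axis; with |GZ| = 18.5, Z = (40.54, -8.253). ∠GZA = 39.9° gives ZA at -159.3° from the x-axis; with |ZA| = 28.5, A = (13.88, -18.33). Then |NA| = |A − N| = 22.99.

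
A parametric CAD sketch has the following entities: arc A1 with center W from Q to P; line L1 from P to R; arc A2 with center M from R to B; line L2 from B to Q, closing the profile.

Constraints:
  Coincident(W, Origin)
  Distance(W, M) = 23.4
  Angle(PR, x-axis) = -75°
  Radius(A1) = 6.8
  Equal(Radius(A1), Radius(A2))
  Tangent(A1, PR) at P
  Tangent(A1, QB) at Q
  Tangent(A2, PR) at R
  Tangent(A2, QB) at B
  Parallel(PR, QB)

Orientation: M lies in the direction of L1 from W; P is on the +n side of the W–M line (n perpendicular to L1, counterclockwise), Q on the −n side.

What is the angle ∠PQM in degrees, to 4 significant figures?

73.80°

W is at the origin and M lies 23.4 along u from W, so M = 23.4·u = (6.056, -22.60). Tangency of A1 to both parallel lines with radius 6.8 puts P and Q at W ± 6.8·n: P = (6.568, 1.760), Q = (-6.568, -1.760). Then cos ∠PQM = QP·QM / (|QP||QM|), giving 73.80°.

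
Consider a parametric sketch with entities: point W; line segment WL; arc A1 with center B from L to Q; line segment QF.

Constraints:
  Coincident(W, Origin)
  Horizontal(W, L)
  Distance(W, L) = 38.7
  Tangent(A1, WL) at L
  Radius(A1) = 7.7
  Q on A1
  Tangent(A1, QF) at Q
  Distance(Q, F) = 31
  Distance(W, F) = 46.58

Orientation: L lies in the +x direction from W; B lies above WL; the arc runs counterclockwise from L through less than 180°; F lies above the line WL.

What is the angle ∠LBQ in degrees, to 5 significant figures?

124.51°

Checks: |BQ| = 7.700 ✓; ∠(BQ, QF) = 90.00° ✓; |QF| = 31.00 ✓; |WF| = 46.58 ✓.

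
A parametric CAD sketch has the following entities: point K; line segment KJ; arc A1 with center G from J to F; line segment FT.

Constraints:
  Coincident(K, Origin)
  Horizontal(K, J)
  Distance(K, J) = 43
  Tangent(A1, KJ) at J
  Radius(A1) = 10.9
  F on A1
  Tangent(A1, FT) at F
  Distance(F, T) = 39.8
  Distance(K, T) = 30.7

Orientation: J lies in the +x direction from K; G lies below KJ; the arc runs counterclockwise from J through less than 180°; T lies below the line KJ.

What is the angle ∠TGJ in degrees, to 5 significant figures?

117.60°

K is at the origin; KJ is horizontal with |KJ| = 43.0 and J on the +x side, so J = (43.000, 0.0000). Tangency of A1 to KJ means the radius GJ is perpendicular to KJ, so G = J + (0, -10.9) = (43.000, -10.900). Since GF ⟂ FT (tangency), |GT| = √(10.9² + 39.8²) = 41.266 regardless of where F sits on A1. So T lies on both circle(K, 30.7) and circle(G, 41.266); the below-KJ intersection is T = (6.4307, -30.019). F is the foot of the tangent from T: F = (35.578, -2.9175).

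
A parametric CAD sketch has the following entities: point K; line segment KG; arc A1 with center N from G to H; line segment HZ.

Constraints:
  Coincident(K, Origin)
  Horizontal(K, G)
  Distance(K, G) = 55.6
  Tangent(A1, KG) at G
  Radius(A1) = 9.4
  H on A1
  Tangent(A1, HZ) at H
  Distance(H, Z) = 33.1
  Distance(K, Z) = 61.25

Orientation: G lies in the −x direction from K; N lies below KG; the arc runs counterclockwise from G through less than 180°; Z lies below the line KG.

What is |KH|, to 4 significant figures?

65.03

Checks: K.y = 0.00, G.y = 0.00 ✓; |NH| = 9.400 ✓; ∠(NH, HZ) = 90.00° ✓; |HZ| = 33.10 ✓; |KZ| = 61.25 ✓.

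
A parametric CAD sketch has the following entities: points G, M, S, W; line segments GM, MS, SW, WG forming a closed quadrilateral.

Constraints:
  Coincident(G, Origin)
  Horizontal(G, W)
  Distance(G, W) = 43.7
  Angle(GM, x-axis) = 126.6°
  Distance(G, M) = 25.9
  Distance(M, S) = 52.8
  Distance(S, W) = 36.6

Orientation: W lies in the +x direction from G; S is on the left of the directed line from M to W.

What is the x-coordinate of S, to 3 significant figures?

35.2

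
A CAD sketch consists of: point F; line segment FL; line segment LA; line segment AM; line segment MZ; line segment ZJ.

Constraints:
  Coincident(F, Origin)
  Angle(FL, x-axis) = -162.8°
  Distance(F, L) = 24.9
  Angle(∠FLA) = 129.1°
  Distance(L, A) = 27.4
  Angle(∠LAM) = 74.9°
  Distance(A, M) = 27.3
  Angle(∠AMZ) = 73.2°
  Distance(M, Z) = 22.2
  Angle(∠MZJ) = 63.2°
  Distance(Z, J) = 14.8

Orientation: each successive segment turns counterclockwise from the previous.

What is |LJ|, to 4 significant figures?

15.70

∠AMZ = 73.2° gives MZ at 100.0° from the x-axis; with |MZ| = 22.2, Z = (-10.75, -14.16). ∠MZJ = 63.2° gives ZJ at -143.2° from the x-axis; with |ZJ| = 14.8, J = (-22.60, -23.02). Then |LJ| = |J − L| = 15.70.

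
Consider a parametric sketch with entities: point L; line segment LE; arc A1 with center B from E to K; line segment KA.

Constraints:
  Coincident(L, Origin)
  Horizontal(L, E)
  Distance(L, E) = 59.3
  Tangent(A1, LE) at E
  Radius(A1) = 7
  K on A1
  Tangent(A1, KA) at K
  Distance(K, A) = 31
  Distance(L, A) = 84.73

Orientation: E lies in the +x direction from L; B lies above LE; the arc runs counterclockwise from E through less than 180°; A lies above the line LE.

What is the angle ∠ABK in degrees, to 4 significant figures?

77.28°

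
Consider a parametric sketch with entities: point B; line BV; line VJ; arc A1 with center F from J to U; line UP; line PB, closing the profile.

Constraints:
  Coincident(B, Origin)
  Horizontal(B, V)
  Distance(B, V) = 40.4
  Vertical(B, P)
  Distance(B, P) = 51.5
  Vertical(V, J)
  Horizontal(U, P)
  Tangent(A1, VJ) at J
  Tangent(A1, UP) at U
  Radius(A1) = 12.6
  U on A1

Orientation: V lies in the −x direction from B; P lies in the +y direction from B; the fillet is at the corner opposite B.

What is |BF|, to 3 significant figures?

47.8

BP is vertical with |BP| = 51.5 and P on the +y side, so P = (0.00, 51.5). The virtual corner opposite B is at (-40.4, 51.5). A1 meets VJ tangentially, so FJ is at right angles to VJ and A1 meets UP tangentially, so FU is at right angles to UP, with radius 12.6, so the center F sits 12.6 in from both sides at F = (-27.8, 38.9). Then |BF| = |F − B| = 47.8.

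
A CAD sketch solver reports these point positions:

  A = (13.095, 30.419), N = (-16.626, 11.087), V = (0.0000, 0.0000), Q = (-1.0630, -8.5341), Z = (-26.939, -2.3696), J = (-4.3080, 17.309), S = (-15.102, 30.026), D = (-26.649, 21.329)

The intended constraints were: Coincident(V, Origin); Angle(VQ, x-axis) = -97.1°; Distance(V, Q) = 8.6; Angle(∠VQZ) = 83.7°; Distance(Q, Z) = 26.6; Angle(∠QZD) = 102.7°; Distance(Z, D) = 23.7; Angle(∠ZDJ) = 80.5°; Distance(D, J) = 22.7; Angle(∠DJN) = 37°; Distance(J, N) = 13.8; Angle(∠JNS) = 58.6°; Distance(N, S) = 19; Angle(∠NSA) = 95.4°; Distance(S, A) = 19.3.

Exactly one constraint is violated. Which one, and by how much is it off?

Distance(S, A) = 19.3 — off by 8.90.

V = (0.00, 0.00) ✓; VQ at -97.10° ✓; |VQ| = 8.600 ✓; ∠VQZ = 83.70° ✓; |QZ| = 26.60 ✓; ∠QZD = 102.7° ✓; |ZD| = 23.70 ✓; ∠ZDJ = 80.50° ✓; |DJ| = 22.70 ✓; ∠DJN = 37.00° ✓; |JN| = 13.80 ✓; ∠JNS = 58.60° ✓; |NS| = 19.00 ✓; ∠NSA = 95.40° ✓; |SA| = 28.20 ✗.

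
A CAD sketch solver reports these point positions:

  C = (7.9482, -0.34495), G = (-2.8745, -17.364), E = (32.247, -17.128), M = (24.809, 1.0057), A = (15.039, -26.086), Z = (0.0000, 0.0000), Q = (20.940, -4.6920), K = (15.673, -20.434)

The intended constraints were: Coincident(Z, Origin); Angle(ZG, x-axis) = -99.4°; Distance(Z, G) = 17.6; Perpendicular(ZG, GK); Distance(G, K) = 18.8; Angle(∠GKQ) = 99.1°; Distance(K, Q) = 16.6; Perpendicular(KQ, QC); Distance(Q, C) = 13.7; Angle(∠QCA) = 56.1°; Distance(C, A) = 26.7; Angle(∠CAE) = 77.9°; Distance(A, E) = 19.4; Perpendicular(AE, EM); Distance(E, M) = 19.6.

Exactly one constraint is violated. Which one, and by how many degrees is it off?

Perpendicular(AE, EM) — off by 5.20°.

Z = (0.00, 0.00) ✓; ZG at -99.40° ✓; |ZG| = 17.60 ✓; ∠(ZG, GK) = 90.00° ✓; |GK| = 18.80 ✓; ∠GKQ = 99.10° ✓; |KQ| = 16.60 ✓; ∠(KQ, QC) = 90.00° ✓; |QC| = 13.70 ✓; ∠QCA = 56.10° ✓; |CA| = 26.70 ✓; ∠CAE = 77.90° ✓; |AE| = 19.40 ✓; ∠(AE, EM) = 84.80° ✗; |EM| = 19.60 ✓.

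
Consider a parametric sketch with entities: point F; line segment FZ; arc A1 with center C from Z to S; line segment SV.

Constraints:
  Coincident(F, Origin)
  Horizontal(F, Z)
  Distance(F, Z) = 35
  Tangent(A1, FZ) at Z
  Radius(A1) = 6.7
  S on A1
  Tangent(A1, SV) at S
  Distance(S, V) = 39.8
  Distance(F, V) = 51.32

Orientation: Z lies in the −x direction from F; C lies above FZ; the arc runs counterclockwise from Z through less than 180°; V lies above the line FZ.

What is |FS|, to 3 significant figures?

29.0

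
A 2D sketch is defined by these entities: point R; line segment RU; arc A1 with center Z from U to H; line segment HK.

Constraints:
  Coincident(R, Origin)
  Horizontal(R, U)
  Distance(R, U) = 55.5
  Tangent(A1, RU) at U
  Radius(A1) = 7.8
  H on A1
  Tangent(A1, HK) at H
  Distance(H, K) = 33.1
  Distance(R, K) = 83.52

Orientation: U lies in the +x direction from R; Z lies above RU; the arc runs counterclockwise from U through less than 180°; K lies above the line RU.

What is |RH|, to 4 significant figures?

62.84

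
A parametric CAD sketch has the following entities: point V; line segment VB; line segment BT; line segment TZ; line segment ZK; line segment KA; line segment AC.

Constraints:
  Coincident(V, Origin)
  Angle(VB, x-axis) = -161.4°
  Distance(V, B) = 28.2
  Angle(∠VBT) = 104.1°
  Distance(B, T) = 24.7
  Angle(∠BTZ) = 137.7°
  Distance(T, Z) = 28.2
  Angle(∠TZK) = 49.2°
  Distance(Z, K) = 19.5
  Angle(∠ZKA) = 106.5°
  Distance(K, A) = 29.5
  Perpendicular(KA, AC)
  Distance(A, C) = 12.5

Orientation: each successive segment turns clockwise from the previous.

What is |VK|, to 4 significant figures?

33.61

∠BTZ = 137.7° gives TZ at 80.40° from the x-axis; with |TZ| = 28.2, Z = (-35.37, 39.60). ∠TZK = 49.2° gives ZK at -50.40° from the x-axis; with |ZK| = 19.5, K = (-22.94, 24.57). Then |VK| = |K − V| = 33.61.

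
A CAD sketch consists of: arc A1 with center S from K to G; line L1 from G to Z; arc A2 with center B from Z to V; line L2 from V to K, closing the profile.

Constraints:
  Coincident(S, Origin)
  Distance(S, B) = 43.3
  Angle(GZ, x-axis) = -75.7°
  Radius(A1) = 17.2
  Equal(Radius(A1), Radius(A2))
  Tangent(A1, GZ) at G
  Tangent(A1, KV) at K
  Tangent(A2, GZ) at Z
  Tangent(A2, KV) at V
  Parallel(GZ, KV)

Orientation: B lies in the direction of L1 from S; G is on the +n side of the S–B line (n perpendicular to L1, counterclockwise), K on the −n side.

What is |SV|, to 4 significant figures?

46.59

Tangency of A1 to both parallel lines with radius 17.2 puts G and K at S ± 17.2·n: G = (16.67, 4.248), K = (-16.67, -4.248). Equal radii place Z and V the same way about B: Z = B + 17.2·n = (27.36, -37.71), V = B − 17.2·n = (-5.972, -46.21). Then |SV| = |V − S| = 46.59.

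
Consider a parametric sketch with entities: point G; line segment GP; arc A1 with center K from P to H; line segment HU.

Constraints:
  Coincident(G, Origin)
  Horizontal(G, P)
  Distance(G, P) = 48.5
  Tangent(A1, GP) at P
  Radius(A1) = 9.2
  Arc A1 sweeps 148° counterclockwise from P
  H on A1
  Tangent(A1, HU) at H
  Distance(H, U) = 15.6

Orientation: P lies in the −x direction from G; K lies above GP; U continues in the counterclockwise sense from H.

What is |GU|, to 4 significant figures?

62.22

On A1, P sits at bearing -90° from K; a 148° counterclockwise sweep puts H at bearing 58°, so H = K + 9.2·(cos 58°, sin 58°) = (-43.62, 17.00). A1 meets HU tangentially, so KH is at right angles to HU, so HU runs along (−sin 58°, cos 58°); with |HU| = 15.6, U = (-56.85, 25.27). Then |GU| = |U − G| = 62.22.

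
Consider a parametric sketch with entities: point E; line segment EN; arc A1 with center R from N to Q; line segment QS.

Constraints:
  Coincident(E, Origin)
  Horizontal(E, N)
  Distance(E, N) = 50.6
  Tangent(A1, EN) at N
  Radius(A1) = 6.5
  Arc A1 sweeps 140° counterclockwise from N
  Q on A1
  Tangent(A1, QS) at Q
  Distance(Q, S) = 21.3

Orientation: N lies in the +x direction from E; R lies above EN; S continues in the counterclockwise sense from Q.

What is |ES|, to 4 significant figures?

45.97

E is at the origin; EN is horizontal with |EN| = 50.6 and N on the +x side, so N = (50.60, 0.000). A1 meets EN tangentially, so RN is at right angles to EN, so R = N + (0, 6.5) = (50.60, 6.500). On A1, N sits at bearing -90° from R; a 140° counterclockwise sweep puts Q at bearing 50°, so Q = R + 6.5·(cos 50°, sin 50°) = (54.78, 11.48). A1 meets QS tangentially, so RQ is at right angles to QS, so QS runs along (−sin 50°, cos 50°); with |QS| = 21.3, S = (38.46, 25.17). Then |ES| = |S − E| = 45.97.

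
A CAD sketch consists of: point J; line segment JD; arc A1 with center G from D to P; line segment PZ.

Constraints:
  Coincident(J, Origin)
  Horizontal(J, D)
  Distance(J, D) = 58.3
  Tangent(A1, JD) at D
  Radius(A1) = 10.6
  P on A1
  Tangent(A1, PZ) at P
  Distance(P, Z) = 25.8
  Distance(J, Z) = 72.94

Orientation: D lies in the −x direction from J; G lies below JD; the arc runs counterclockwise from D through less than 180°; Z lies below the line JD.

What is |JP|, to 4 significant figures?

69.83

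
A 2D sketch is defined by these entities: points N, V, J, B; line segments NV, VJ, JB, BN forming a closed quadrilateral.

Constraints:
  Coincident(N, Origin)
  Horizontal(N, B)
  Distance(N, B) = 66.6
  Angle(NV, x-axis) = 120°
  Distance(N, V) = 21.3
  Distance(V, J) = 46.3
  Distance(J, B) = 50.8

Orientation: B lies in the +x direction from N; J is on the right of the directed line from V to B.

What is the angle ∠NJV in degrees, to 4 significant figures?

7.942°

N is at the origin; NB is horizontal with |NB| = 66.6 and B in +x, so B = (66.6, 0). NV runs at 120.0° with |NV| = 21.3, so V = (-10.65, 18.45). J is determined by |VJ| = 46.3 and |JB| = 50.8 together: it lies at the intersection of circle(V, 46.3) and circle(B, 50.8). With |VB| = 79.42, the foot of the radical line on VB is 36.96 from V and the perpendicular offset is √(46.3² − 36.96²) = 27.89. Taking the right-of-VB solution: J = (18.82, -17.26).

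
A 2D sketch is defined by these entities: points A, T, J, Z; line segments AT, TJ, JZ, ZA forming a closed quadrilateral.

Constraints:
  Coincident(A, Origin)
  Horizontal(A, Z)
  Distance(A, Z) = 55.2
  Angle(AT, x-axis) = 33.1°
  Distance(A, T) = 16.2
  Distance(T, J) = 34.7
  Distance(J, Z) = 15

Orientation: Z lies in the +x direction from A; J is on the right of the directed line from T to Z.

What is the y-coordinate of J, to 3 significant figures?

-9.10

A is at the origin; A and Z share the same y with |AZ| = 55.2 and Z in +x, so Z = (55.2, 0). AT runs at 33.1° with |AT| = 16.2, so T = (13.6, 8.85). J is determined by |TJ| = 34.7 and |JZ| = 15.0 together: it lies at the intersection of circle(T, 34.7) and circle(Z, 15.0). With |TZ| = 42.6, the foot of the radical line on TZ is 32.8 from T and the perpendicular offset is √(34.7² − 32.8²) = 11.4. Taking the right-of-TZ solution: J = (43.3, -9.10).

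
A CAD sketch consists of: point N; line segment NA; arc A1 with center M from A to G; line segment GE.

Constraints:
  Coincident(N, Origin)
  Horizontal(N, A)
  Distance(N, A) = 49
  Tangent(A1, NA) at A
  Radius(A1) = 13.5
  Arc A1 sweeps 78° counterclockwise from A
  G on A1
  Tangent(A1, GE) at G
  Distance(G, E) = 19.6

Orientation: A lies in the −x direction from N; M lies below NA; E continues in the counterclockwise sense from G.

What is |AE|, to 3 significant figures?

34.5

N is at the origin; NA is horizontal with |NA| = 49.0 and A on the −x side, so A = (-49.0, 0.00). Since A1 is tangent to NA there, MA ⟂ NA, so M = A + (0, -13.5) = (-49.0, -13.5). On A1, A sits at bearing 90° from M; a 78° counterclockwise sweep puts G at bearing 168°, so G = M + 13.5·(cos 168°, sin 168°) = (-62.2, -10.7). A1 meets GE tangentially, so MG is at right angles to GE, so GE runs along (−sin 168°, cos 168°); with |GE| = 19.6, E = (-66.3, -29.9). Then |AE| = |E − A| = 34.5.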